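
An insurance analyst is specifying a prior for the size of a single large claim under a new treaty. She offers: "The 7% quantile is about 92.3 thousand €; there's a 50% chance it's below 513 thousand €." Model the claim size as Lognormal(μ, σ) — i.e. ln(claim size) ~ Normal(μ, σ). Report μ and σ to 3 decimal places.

If T ~ Lognormal(μ,σ) then ln T ~ Normal(μ,σ), so the p-quantile of ln T is μ + z_p·σ.
ln(92.3) = 4.525 and ln(513) = 6.24; z_{0.07} = -1.476, z_{0.5} = 0.
σ = (6.24 − 4.525)/(0 − (-1.476)) = 1.162.
μ = 4.525 − (-1.476)·1.162 = 6.240.

μ ≈ 6.240, σ ≈ 1.162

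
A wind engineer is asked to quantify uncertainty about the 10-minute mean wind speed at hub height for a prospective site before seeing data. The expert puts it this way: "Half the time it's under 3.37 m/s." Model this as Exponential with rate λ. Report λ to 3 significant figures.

λ ≈ 0.206

Exponential median = ln 2 / λ, so λ = ln 2 / 3.37 = 0.206.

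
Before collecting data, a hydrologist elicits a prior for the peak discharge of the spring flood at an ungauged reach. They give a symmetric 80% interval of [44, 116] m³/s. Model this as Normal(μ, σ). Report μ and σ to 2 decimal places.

μ = 80.00, σ = 28.09

A symmetric 80% interval runs μ ± z·σ with z = 1.282.
Half-width = 36, so σ = 36/1.282 = 28.09.
μ is the interval midpoint, 80.00.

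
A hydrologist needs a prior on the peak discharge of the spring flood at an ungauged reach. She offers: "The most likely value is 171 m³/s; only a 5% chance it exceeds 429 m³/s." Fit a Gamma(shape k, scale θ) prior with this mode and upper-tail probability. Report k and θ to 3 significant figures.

k ≈ 4.21, θ ≈ 53.3

Gamma(k,θ) with k>1 has mode (k−1)θ, so θ = 171/(k−1).
Need P(X < 429) = 0.95 with θ tied to k this way. Start at k = 2, θ = 171: P(X<429) ≈ 0.714.
Too low — raise k to concentrate. Iterating converges to k ≈ 4.21.
Then θ = 171/(4.21−1) ≈ 53.3.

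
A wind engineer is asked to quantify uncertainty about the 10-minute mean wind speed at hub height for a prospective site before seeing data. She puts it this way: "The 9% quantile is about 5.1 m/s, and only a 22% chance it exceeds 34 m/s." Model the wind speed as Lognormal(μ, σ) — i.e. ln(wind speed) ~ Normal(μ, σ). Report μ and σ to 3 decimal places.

If T ~ Lognormal(μ,σ) then ln T ~ Normal(μ,σ), so the p-quantile of ln T is μ + z_p·σ.
ln(5.1) = 1.629 and ln(34) = 3.526; z_{0.09} = -1.341, z_{0.78} = 0.7722.
σ = (3.526 − 1.629)/(0.7722 − (-1.341)) = 0.898.
μ = 1.629 − (-1.341)·0.898 = 2.833.

μ ≈ 2.833, σ ≈ 0.898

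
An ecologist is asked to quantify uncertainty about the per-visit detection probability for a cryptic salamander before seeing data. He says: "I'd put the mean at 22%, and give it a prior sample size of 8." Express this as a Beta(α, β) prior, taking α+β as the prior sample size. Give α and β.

Under the effective-sample-size interpretation, Beta(α, β) has prior mean α/(α+β) and prior sample size α+β.
So α+β = 8 and α/(α+β) = 0.22, giving α = 0.22·8 = 1.76 and β = 8 − 1.76 = 6.24.

α = 1.76, β = 6.24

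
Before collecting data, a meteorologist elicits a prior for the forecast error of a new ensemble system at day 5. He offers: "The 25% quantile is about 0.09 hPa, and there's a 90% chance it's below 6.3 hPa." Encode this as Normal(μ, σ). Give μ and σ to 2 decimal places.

μ = 2.23, σ = 3.17

For Normal(μ,σ), the p-quantile is μ + z_p·σ. Here z_{0.25} = -0.6745, z_{0.9} = 1.282.
So 0.09 = μ − 0.6745σ and 6.3 = μ + 1.282σ.
Subtracting: σ = (6.3 − 0.09)/(1.282 − (-0.6745)) = 3.17.
Then μ = 0.09 − (-0.6745)·3.17 = 2.23.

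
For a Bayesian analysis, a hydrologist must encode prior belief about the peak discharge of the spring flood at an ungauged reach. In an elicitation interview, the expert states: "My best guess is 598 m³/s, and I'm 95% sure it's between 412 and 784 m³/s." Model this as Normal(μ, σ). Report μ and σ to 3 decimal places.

A symmetric 95% interval runs μ ± z·σ with z = 1.96.
Half-width = 186, so σ = 186/1.96 = 94.900.
μ is the stated best guess, 598.000.

μ = 598.000, σ = 94.900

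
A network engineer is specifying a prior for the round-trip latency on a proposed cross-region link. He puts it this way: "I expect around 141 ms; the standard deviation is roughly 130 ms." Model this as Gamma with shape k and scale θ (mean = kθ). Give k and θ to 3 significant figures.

k ≈ 1.18, θ ≈ 120

For Gamma(k, scale θ): mean = kθ, variance = kθ², so CV = 1/√k.
CV = SD/mean = 130/141 = 0.922, hence k = 1/CV² = 1.18.
Then θ = mean/k = 141/1.18 = 120.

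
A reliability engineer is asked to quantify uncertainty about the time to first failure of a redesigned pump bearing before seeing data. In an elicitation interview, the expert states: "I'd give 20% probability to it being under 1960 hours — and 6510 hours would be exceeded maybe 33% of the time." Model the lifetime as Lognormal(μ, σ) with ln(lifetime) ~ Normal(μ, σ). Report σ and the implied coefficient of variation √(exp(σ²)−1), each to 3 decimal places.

If T ~ Lognormal(μ,σ) then ln T ~ Normal(μ,σ), so the p-quantile of ln T is μ + z_p·σ.
ln(1960) = 7.581 and ln(6510) = 8.781; z_{0.2} = -0.8416, z_{0.67} = 0.4399.
σ = (8.781 − 7.581)/(0.4399 − (-0.8416)) = 0.937.
μ = 7.581 − (-0.8416)·0.937 = 8.369.
CV = √(exp(σ²)−1) = √(exp(0.8774)−1) = 1.185.

σ ≈ 0.937, CV ≈ 1.185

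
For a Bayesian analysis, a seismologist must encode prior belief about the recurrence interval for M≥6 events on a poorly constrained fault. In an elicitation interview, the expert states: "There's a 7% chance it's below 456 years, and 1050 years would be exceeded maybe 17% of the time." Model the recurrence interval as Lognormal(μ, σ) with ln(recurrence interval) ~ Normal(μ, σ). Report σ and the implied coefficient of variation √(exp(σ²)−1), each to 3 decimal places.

If T ~ Lognormal(μ,σ) then ln T ~ Normal(μ,σ), so the p-quantile of ln T is μ + z_p·σ.
ln(456) = 6.122 and ln(1050) = 6.957; z_{0.07} = -1.476, z_{0.83} = 0.9542.
σ = (6.957 − 6.122)/(0.9542 − (-1.476)) = 0.343.
μ = 6.122 − (-1.476)·0.343 = 6.629.
CV = √(exp(σ²)−1) = √(exp(0.1178)−1) = 0.354.

σ ≈ 0.343, CV ≈ 0.354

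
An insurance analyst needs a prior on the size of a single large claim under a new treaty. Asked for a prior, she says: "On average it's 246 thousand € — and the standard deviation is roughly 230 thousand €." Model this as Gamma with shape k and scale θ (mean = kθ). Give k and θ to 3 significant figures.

For Gamma(k, scale θ): mean = kθ, variance = kθ², so CV = 1/√k.
CV = SD/mean = 230/246 = 0.935, hence k = 1/CV² = 1.14.
Then θ = mean/k = 246/1.14 = 215.

k ≈ 1.14, θ ≈ 215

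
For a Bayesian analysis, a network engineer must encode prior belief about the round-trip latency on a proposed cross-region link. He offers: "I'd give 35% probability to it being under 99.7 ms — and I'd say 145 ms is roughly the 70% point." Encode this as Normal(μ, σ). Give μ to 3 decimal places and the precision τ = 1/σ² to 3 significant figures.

For Normal(μ,σ), the p-quantile is μ + z_p·σ. Here z_{0.35} = -0.3853, z_{0.7} = 0.5244.
So 99.7 = μ − 0.3853σ and 145 = μ + 0.5244σ.
Subtracting: σ = (145 − 99.7)/(0.5244 − (-0.3853)) = 49.795.
Then μ = 99.7 − (-0.3853)·49.795 = 118.887.
Precision τ = 1/σ² = 1/49.8² = 0.000403.

μ = 118.887, τ = 0.000403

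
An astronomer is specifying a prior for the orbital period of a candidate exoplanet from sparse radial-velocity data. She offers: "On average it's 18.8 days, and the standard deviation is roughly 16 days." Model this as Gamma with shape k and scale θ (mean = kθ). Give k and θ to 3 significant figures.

k ≈ 1.38, θ ≈ 13.6

For Gamma(k, scale θ): mean = kθ, variance = kθ², so CV = 1/√k.
CV = SD/mean = 16/18.8 = 0.8511, hence k = 1/CV² = 1.38.
Then θ = mean/k = 18.8/1.38 = 13.6.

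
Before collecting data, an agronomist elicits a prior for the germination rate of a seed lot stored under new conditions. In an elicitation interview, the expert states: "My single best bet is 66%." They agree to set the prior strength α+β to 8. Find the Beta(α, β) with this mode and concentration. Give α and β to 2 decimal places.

α = 4.96, β = 3.04

For α,β > 1 the Beta mode is (α−1)/(α+β−2). With α+β = 8, the mode is (α−1)/6.
Set (α−1)/6 = 0.66 → α = 1 + 0.66·6 = 4.96.
β = 8 − α = 3.04.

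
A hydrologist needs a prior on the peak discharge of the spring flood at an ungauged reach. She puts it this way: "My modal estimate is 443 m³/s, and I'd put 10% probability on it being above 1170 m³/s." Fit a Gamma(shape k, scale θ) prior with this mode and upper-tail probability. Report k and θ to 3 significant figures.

k ≈ 3.03, θ ≈ 218

Gamma(k,θ) with k>1 has mode (k−1)θ, so θ = 443/(k−1).
Need P(X < 1170) = 0.9 with θ tied to k this way. Start at k = 2, θ = 443: P(X<1170) ≈ 0.740.
Too low — raise k to concentrate. Iterating converges to k ≈ 3.03.
Then θ = 443/(3.03−1) ≈ 218.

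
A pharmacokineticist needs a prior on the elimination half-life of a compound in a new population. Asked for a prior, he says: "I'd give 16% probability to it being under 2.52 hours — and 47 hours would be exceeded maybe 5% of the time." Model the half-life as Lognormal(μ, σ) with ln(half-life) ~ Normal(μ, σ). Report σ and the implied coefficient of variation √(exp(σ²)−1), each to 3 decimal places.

σ ≈ 1.109, CV ≈ 1.555

If T ~ Lognormal(μ,σ) then ln T ~ Normal(μ,σ), so the p-quantile of ln T is μ + z_p·σ.
ln(2.52) = 0.9243 and ln(47) = 3.85; z_{0.16} = -0.9945, z_{0.95} = 1.645.
σ = (3.85 − 0.9243)/(1.645 − (-0.9945)) = 1.109.
μ = 0.9243 − (-0.9945)·1.109 = 2.027.
CV = √(exp(σ²)−1) = √(exp(1.2290)−1) = 1.555.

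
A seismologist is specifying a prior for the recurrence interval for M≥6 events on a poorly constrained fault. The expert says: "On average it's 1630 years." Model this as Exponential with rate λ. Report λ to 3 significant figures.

λ ≈ 0.000613

Exponential mean = 1/λ, so λ = 1/1630.0 = 0.000613.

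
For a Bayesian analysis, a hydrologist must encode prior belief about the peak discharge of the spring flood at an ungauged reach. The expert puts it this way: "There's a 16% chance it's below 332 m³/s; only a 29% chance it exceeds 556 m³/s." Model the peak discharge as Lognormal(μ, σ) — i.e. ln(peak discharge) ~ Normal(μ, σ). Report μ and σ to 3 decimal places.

μ ≈ 6.136, σ ≈ 0.333

If T ~ Lognormal(μ,σ) then ln T ~ Normal(μ,σ), so the p-quantile of ln T is μ + z_p·σ.
ln(332) = 5.805 and ln(556) = 6.321; z_{0.16} = -0.9945, z_{0.71} = 0.5534.
σ = (6.321 − 5.805)/(0.5534 − (-0.9945)) = 0.333.
μ = 5.805 − (-0.9945)·0.333 = 6.136.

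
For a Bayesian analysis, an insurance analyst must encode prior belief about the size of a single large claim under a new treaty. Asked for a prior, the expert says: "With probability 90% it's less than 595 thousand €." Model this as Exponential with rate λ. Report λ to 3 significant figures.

P(T < 595.0) = 1 − e^(−λ·595.0) = 0.9, so λ = −ln(1−0.9)/595.0 = −ln(0.1)/595.0 = 0.00387.

λ ≈ 0.00387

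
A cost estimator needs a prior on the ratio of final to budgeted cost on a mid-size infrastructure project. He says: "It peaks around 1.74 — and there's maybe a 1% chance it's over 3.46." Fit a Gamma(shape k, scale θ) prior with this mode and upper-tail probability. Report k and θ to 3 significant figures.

k ≈ 11.4, θ ≈ 0.167

Gamma(k,θ) with k>1 has mode (k−1)θ, so θ = 1.74/(k−1).
Need P(X < 3.46) = 0.99 with θ tied to k this way. Start at k = 2, θ = 1.74: P(X<3.46) ≈ 0.591.
Too low — raise k to concentrate. Iterating converges to k ≈ 11.4.
Then θ = 1.74/(11.4−1) ≈ 0.167.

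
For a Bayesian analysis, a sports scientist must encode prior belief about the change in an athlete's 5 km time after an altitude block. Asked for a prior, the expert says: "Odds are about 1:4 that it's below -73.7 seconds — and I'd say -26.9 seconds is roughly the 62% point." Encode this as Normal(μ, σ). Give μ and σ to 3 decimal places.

μ = -39.363, σ = 40.798

The p-quantile of Normal(μ,σ) is μ + z_p·σ, with z_{0.2} = -0.8416 and z_{0.62} = 0.3055.
Eliminate σ: μ = (z₂·x₁ − z₁·x₂)/(z₂ − z₁) = (0.3055·-73.7 − (-0.8416)·-26.9)/1.147 = -39.363.
Then σ = (x₂ − x₁)/(z₂ − z₁) = (-26.9 − -73.7)/1.147 = 40.798.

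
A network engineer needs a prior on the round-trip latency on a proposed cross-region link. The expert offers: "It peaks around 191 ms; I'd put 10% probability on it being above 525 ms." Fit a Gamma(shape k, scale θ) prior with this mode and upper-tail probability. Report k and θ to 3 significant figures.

Gamma(k,θ) with k>1 has mode (k−1)θ, so θ = 191/(k−1).
Need P(X < 525) = 0.9 with θ tied to k this way. Start at k = 2, θ = 191: P(X<525) ≈ 0.760.
Too low — raise k to concentrate. Iterating converges to k ≈ 2.87.
Then θ = 191/(2.87−1) ≈ 102.

k ≈ 2.87, θ ≈ 102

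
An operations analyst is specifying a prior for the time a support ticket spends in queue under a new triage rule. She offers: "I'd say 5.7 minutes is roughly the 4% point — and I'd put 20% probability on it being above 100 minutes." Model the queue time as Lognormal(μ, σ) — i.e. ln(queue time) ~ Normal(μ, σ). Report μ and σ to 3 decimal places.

If T ~ Lognormal(μ,σ) then ln T ~ Normal(μ,σ), so the p-quantile of ln T is μ + z_p·σ.
ln(5.7) = 1.74 and ln(100) = 4.605; z_{0.04} = -1.751, z_{0.8} = 0.8416.
σ = (4.605 − 1.74)/(0.8416 − (-1.751)) = 1.105.
μ = 1.74 − (-1.751)·1.105 = 3.675.

μ ≈ 3.675, σ ≈ 1.105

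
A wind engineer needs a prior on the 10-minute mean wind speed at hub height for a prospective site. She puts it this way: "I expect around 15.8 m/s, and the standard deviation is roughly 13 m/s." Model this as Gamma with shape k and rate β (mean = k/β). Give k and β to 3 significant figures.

k ≈ 1.48, β ≈ 0.0935

For Gamma(k, rate β): mean = k/β, variance = k/β², so CV = 1/√k.
CV = SD/mean = 13/15.8 = 0.8228, hence k = 1/CV² = 1.48.
Then β = k/mean = 1.48/15.8 = 0.0935.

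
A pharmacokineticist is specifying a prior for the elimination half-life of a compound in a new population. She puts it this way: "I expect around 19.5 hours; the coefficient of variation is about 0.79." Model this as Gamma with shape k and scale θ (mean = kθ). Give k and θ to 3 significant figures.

For Gamma(k, scale θ): mean = kθ, variance = kθ², so CV = 1/√k.
CV = 0.79, hence k = 1/CV² = 1.6.
Then θ = mean/k = 19.5/1.6 = 12.2.

k ≈ 1.6, θ ≈ 12.2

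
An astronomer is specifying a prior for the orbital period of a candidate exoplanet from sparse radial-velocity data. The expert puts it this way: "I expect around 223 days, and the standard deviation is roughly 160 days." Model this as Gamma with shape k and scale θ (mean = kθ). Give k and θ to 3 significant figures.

k ≈ 1.94, θ ≈ 115

For Gamma(k, scale θ): mean = kθ, variance = kθ², so CV = 1/√k.
CV = SD/mean = 160/223 = 0.7175, hence k = 1/CV² = 1.94.
Then θ = mean/k = 223/1.94 = 115.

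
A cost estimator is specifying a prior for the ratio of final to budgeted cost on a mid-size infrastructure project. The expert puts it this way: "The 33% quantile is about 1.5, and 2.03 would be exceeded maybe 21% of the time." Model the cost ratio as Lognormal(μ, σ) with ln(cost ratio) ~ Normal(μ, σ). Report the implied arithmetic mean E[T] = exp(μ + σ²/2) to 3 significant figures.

If T ~ Lognormal(μ,σ) then ln T ~ Normal(μ,σ), so the p-quantile of ln T is μ + z_p·σ.
ln(1.5) = 0.4055 and ln(2.03) = 0.708; z_{0.33} = -0.4399, z_{0.79} = 0.8064.
σ = (0.708 − 0.4055)/(0.8064 − (-0.4399)) = 0.243.
μ = 0.4055 − (-0.4399)·0.243 = 0.512.
E[T] = exp(μ + σ²/2) = exp(0.512 + 0.0295) = 1.72.

E[T] ≈ 1.72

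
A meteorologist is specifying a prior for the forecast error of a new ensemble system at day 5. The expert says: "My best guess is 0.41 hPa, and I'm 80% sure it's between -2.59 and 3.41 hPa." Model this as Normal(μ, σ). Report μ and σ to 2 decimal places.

μ = 0.41, σ = 2.34

A symmetric 80% interval runs μ ± z·σ with z = 1.282.
Half-width = 3, so σ = 3/1.282 = 2.34.
μ is the stated best guess, 0.41.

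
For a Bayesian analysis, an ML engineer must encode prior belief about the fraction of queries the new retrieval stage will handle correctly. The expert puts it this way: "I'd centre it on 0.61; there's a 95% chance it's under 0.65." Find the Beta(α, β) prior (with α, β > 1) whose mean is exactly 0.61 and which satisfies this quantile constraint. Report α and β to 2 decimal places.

α ≈ 241.00, β ≈ 154.08

With mean 0.61 fixed, write α = 0.61s, β = 0.39s where s = α+β.
Need P(θ < 0.65) = 0.95 under Beta(0.61s, 0.39s). Normal approximation: (q−m)/√(m(1−m)/s) ≈ z_{0.95} = 1.64, so s ≈ 0.61·0.39·(1.64)²/(0.65−0.61)² = 402.3.
At s = 402.3: P(θ<0.65) ≈ 0.952. Adjusting to match 0.95 gives s ≈ 395.08.
So α = 0.61·395.08 ≈ 241.00, β = 0.39·395.08 ≈ 154.08.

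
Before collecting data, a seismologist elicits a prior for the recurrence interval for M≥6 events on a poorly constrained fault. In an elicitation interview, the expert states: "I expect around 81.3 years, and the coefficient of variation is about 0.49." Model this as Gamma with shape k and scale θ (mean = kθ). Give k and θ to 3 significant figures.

k ≈ 4.16, θ ≈ 19.5

For Gamma(k, scale θ): mean = kθ, variance = kθ², so CV = 1/√k.
CV = 0.49, hence k = 1/CV² = 4.16.
Then θ = mean/k = 81.3/4.16 = 19.5.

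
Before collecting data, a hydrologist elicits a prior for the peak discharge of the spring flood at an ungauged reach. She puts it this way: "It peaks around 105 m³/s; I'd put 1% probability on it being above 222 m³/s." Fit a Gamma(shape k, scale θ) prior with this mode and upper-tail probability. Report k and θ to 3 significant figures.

k ≈ 9.67, θ ≈ 12.1

Gamma(k,θ) with k>1 has mode (k−1)θ, so θ = 105/(k−1).
Need P(X < 222) = 0.99 with θ tied to k this way. Start at k = 2, θ = 105: P(X<222) ≈ 0.624.
Too low — raise k to concentrate. Iterating converges to k ≈ 9.67.
Then θ = 105/(9.67−1) ≈ 12.1.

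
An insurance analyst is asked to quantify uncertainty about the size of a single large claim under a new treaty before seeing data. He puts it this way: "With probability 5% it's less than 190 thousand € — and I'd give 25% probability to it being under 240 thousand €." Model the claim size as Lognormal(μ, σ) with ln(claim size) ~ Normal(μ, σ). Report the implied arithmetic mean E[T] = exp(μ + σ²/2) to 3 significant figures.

If T ~ Lognormal(μ,σ) then ln T ~ Normal(μ,σ), so the p-quantile of ln T is μ + z_p·σ.
ln(190) = 5.247 and ln(240) = 5.481; z_{0.05} = -1.645, z_{0.25} = -0.6745.
σ = (5.481 − 5.247)/(-0.6745 − (-1.645)) = 0.241.
μ = 5.247 − (-1.645)·0.241 = 5.643.
E[T] = exp(μ + σ²/2) = exp(5.643 + 0.0290) = 291 thousand €.

E[T] ≈ 291 thousand €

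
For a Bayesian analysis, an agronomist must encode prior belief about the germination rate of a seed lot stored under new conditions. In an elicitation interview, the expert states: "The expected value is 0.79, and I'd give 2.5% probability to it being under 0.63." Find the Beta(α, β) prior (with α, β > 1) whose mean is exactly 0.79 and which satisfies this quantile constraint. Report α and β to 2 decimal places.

With mean 0.79 fixed, write α = 0.79s, β = 0.21s where s = α+β.
Need P(θ < 0.63) = 0.025 under Beta(0.79s, 0.21s). Normal approximation: (q−m)/√(m(1−m)/s) ≈ z_{0.025} = -1.96, so s ≈ 0.79·0.21·(-1.96)²/(0.63−0.79)² = 24.9.
At s = 24.9: P(θ<0.63) ≈ 0.036. Adjusting to match 0.025 gives s ≈ 29.91.
So α = 0.79·29.91 ≈ 23.63, β = 0.21·29.91 ≈ 6.28.

α ≈ 23.63, β ≈ 6.28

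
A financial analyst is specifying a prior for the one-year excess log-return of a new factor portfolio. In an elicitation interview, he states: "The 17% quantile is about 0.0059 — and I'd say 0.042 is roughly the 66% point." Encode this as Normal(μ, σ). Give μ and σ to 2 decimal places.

For Normal(μ,σ), the p-quantile is μ + z_p·σ. Here z_{0.17} = -0.9542, z_{0.66} = 0.4125.
So 0.0059 = μ − 0.9542σ and 0.042 = μ + 0.4125σ.
Subtracting: σ = (0.042 − 0.0059)/(0.4125 − (-0.9542)) = 0.03.
Then μ = 0.0059 − (-0.9542)·0.03 = 0.03.

μ = 0.03, σ = 0.03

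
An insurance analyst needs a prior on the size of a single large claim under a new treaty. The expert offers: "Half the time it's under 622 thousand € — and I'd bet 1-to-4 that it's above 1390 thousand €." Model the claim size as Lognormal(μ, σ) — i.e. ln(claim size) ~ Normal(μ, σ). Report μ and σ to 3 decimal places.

If T ~ Lognormal(μ,σ) then ln T ~ Normal(μ,σ), so the p-quantile of ln T is μ + z_p·σ.
ln(622) = 6.433 and ln(1390) = 7.237; z_{0.5} = 0, z_{0.8} = 0.8416.
σ = (7.237 − 6.433)/(0.8416 − (0)) = 0.955.
μ = 6.433 − (0)·0.955 = 6.433.

μ ≈ 6.433, σ ≈ 0.955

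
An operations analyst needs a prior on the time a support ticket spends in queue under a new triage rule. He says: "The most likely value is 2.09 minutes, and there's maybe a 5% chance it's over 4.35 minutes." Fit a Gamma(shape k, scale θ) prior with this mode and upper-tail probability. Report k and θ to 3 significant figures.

Gamma(k,θ) with k>1 has mode (k−1)θ, so θ = 2.09/(k−1).
Need P(X < 4.35) = 0.95 with θ tied to k this way. Start at k = 2, θ = 2.09: P(X<4.35) ≈ 0.616.
Too low — raise k to concentrate. Iterating converges to k ≈ 6.14.
Then θ = 2.09/(6.14−1) ≈ 0.406.

k ≈ 6.14, θ ≈ 0.406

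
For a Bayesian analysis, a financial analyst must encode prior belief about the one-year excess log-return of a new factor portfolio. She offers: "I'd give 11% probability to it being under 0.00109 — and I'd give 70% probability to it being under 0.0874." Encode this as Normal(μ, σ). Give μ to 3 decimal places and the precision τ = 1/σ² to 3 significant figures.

μ = 0.062, τ = 412

The p-quantile of Normal(μ,σ) is μ + z_p·σ, with z_{0.11} = -1.227 and z_{0.7} = 0.5244.
Eliminate σ: μ = (z₂·x₁ − z₁·x₂)/(z₂ − z₁) = (0.5244·0.00109 − (-1.227)·0.0874)/1.751 = 0.062.
Then σ = (x₂ − x₁)/(z₂ − z₁) = (0.0874 − 0.00109)/1.751 = 0.049.
Precision τ = 1/σ² = 1/0.04929² = 412.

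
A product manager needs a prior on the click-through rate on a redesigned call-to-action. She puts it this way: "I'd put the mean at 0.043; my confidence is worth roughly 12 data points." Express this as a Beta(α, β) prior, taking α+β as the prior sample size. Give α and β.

Under the effective-sample-size interpretation, Beta(α, β) has prior mean α/(α+β) and prior sample size α+β.
So α+β = 12 and α/(α+β) = 0.043, giving α = 0.043·12 = 0.516 and β = 12 − 0.516 = 11.484.

α = 0.516, β = 11.484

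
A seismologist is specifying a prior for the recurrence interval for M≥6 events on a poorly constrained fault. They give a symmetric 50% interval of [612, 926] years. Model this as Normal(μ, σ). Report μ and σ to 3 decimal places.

μ = 769.000, σ = 232.769

A symmetric 50% interval runs μ ± z·σ with z = 0.6745.
Half-width = 157, so σ = 157/0.6745 = 232.769.
μ is the interval midpoint, 769.000.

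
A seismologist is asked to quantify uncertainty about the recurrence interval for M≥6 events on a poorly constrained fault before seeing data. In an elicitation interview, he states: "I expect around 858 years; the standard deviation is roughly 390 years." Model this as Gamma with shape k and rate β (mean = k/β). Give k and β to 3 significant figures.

k ≈ 4.84, β ≈ 0.00564

For Gamma(k, rate β): mean = k/β, variance = k/β², so CV = 1/√k.
CV = SD/mean = 390/858 = 0.4545, hence k = 1/CV² = 4.84.
Then β = k/mean = 4.84/858 = 0.00564.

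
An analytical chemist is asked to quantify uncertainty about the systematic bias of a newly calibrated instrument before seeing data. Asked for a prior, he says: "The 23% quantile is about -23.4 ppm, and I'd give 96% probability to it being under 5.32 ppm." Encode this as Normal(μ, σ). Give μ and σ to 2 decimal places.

For Normal(μ,σ), the p-quantile is μ + z_p·σ. Here z_{0.23} = -0.7388, z_{0.96} = 1.751.
So -23.4 = μ − 0.7388σ and 5.32 = μ + 1.751σ.
Subtracting: σ = (5.32 − -23.4)/(1.751 − (-0.7388)) = 11.54.
Then μ = -23.4 − (-0.7388)·11.54 = -14.88.

μ = -14.88, σ = 11.54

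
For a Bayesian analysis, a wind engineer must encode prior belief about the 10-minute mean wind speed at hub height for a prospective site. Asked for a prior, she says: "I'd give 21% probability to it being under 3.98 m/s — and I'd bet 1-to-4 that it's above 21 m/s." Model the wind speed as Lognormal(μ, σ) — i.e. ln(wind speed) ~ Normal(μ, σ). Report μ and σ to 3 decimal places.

μ ≈ 2.195, σ ≈ 1.009

If T ~ Lognormal(μ,σ) then ln T ~ Normal(μ,σ), so the p-quantile of ln T is μ + z_p·σ.
ln(3.98) = 1.381 and ln(21) = 3.045; z_{0.21} = -0.8064, z_{0.8} = 0.8416.
σ = (3.045 − 1.381)/(0.8416 − (-0.8064)) = 1.009.
μ = 1.381 − (-0.8064)·1.009 = 2.195.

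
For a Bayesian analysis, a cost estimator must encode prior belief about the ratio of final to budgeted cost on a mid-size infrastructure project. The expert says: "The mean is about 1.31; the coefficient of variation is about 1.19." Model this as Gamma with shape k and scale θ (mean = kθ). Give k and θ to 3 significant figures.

For Gamma(k, scale θ): mean = kθ, variance = kθ², so CV = 1/√k.
CV = 1.19, hence k = 1/CV² = 0.706.
Then θ = mean/k = 1.31/0.706 = 1.86.

k ≈ 0.706, θ ≈ 1.86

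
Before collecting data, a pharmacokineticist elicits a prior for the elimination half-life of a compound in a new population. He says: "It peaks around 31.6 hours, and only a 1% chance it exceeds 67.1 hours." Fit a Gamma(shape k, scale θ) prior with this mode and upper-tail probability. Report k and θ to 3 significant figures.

k ≈ 9.56, θ ≈ 3.69

Gamma(k,θ) with k>1 has mode (k−1)θ, so θ = 31.6/(k−1).
Need P(X < 67.1) = 0.99 with θ tied to k this way. Start at k = 2, θ = 31.6: P(X<67.1) ≈ 0.626.
Too low — raise k to concentrate. Iterating converges to k ≈ 9.56.
Then θ = 31.6/(9.56−1) ≈ 3.69.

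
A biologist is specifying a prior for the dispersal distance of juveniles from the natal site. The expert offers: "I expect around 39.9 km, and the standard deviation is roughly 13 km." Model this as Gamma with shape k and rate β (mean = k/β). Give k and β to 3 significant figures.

For Gamma(k, rate β): mean = k/β, variance = k/β², so CV = 1/√k.
CV = SD/mean = 13/39.9 = 0.3258, hence k = 1/CV² = 9.42.
Then β = k/mean = 9.42/39.9 = 0.236.

k ≈ 9.42, β ≈ 0.236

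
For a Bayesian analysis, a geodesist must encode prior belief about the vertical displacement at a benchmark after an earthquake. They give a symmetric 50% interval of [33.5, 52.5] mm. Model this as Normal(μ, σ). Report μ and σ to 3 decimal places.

μ = 43.000, σ = 14.085

A symmetric 50% interval runs μ ± z·σ with z = 0.6745.
Half-width = 9.5, so σ = 9.5/0.6745 = 14.085.
μ is the interval midpoint, 43.000.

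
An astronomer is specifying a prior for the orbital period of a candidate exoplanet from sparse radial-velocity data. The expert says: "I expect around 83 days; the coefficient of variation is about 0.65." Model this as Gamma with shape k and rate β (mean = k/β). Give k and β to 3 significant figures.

For Gamma(k, rate β): mean = k/β, variance = k/β², so CV = 1/√k.
CV = 0.65, hence k = 1/CV² = 2.37.
Then β = k/mean = 2.37/83 = 0.0285.

k ≈ 2.37, β ≈ 0.0285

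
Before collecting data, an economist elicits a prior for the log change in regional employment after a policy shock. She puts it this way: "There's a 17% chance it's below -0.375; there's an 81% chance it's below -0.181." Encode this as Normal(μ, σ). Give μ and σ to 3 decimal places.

μ = -0.274, σ = 0.106

The p-quantile of Normal(μ,σ) is μ + z_p·σ, with z_{0.17} = -0.9542 and z_{0.81} = 0.8779.
Eliminate σ: μ = (z₂·x₁ − z₁·x₂)/(z₂ − z₁) = (0.8779·-0.375 − (-0.9542)·-0.181)/1.832 = -0.274.
Then σ = (x₂ − x₁)/(z₂ − z₁) = (-0.181 − -0.375)/1.832 = 0.106.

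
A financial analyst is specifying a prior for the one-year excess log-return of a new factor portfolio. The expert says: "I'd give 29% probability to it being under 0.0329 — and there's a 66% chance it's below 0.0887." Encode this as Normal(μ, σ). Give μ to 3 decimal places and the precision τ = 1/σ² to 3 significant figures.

μ = 0.065, τ = 300

The p-quantile of Normal(μ,σ) is μ + z_p·σ, with z_{0.29} = -0.5534 and z_{0.66} = 0.4125.
Eliminate σ: μ = (z₂·x₁ − z₁·x₂)/(z₂ − z₁) = (0.4125·0.0329 − (-0.5534)·0.0887)/0.9658 = 0.065.
Then σ = (x₂ − x₁)/(z₂ − z₁) = (0.0887 − 0.0329)/0.9658 = 0.058.
Precision τ = 1/σ² = 1/0.05777² = 300.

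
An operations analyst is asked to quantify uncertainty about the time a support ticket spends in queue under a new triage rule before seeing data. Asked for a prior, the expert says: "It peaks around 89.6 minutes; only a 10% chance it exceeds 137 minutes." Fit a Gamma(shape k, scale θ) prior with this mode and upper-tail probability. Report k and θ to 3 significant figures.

Gamma(k,θ) with k>1 has mode (k−1)θ, so θ = 89.6/(k−1).
Need P(X < 137) = 0.9 with θ tied to k this way. Start at k = 2, θ = 89.6: P(X<137) ≈ 0.452.
Too low — raise k to concentrate. Iterating converges to k ≈ 11.3.
Then θ = 89.6/(11.3−1) ≈ 8.66.

k ≈ 11.3, θ ≈ 8.66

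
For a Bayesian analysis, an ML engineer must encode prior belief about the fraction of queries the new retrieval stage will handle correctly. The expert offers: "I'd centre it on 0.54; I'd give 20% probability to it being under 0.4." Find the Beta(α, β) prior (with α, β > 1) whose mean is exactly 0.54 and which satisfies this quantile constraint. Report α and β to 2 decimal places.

α ≈ 4.86, β ≈ 4.14

With mean 0.54 fixed, write α = 0.54s, β = 0.46s where s = α+β.
Need P(θ < 0.4) = 0.2 under Beta(0.54s, 0.46s). Normal approximation: (q−m)/√(m(1−m)/s) ≈ z_{0.2} = -0.842, so s ≈ 0.54·0.46·(-0.842)²/(0.4−0.54)² = 9.0.
At s = 9.0: P(θ<0.4) ≈ 0.200. Adjusting to match 0.2 gives s ≈ 9.00.
So α = 0.54·9.00 ≈ 4.86, β = 0.46·9.00 ≈ 4.14.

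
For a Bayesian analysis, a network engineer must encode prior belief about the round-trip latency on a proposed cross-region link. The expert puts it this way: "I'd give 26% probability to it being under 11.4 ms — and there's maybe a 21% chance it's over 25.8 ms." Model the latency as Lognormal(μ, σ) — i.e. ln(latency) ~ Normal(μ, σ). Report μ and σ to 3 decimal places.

If T ~ Lognormal(μ,σ) then ln T ~ Normal(μ,σ), so the p-quantile of ln T is μ + z_p·σ.
ln(11.4) = 2.434 and ln(25.8) = 3.25; z_{0.26} = -0.6433, z_{0.79} = 0.8064.
σ = (3.25 − 2.434)/(0.8064 − (-0.6433)) = 0.563.
μ = 2.434 − (-0.6433)·0.563 = 2.796.

μ ≈ 2.796, σ ≈ 0.563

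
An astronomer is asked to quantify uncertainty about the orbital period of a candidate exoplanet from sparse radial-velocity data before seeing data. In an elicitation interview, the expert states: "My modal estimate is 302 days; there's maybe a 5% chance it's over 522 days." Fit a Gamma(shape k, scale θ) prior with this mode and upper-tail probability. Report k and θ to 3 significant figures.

Gamma(k,θ) with k>1 has mode (k−1)θ, so θ = 302/(k−1).
Need P(X < 522) = 0.95 with θ tied to k this way. Start at k = 2, θ = 302: P(X<522) ≈ 0.516.
Too low — raise k to concentrate. Iterating converges to k ≈ 10.3.
Then θ = 302/(10.3−1) ≈ 32.4.

k ≈ 10.3, θ ≈ 32.4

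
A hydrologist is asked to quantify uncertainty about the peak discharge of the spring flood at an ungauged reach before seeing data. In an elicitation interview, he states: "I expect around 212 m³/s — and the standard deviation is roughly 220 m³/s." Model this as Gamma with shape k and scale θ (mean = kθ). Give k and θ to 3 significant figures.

For Gamma(k, scale θ): mean = kθ, variance = kθ², so CV = 1/√k.
CV = SD/mean = 220/212 = 1.038, hence k = 1/CV² = 0.929.
Then θ = mean/k = 212/0.929 = 228.

k ≈ 0.929, θ ≈ 228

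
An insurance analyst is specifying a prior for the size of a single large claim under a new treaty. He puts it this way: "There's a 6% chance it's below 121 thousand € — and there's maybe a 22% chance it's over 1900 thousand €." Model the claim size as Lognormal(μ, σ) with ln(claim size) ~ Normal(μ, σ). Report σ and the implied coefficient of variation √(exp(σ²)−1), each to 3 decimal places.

If T ~ Lognormal(μ,σ) then ln T ~ Normal(μ,σ), so the p-quantile of ln T is μ + z_p·σ.
ln(121) = 4.796 and ln(1900) = 7.55; z_{0.06} = -1.555, z_{0.78} = 0.7722.
σ = (7.55 − 4.796)/(0.7722 − (-1.555)) = 1.183.
μ = 4.796 − (-1.555)·1.183 = 6.636.
CV = √(exp(σ²)−1) = √(exp(1.4005)−1) = 1.749.

σ ≈ 1.183, CV ≈ 1.749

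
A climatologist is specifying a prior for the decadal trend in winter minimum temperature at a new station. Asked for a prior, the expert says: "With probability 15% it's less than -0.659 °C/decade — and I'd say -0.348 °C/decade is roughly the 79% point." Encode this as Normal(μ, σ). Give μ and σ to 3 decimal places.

μ = -0.484, σ = 0.169

The p-quantile of Normal(μ,σ) is μ + z_p·σ, with z_{0.15} = -1.036 and z_{0.79} = 0.8064.
Eliminate σ: μ = (z₂·x₁ − z₁·x₂)/(z₂ − z₁) = (0.8064·-0.659 − (-1.036)·-0.348)/1.843 = -0.484.
Then σ = (x₂ − x₁)/(z₂ − z₁) = (-0.348 − -0.659)/1.843 = 0.169.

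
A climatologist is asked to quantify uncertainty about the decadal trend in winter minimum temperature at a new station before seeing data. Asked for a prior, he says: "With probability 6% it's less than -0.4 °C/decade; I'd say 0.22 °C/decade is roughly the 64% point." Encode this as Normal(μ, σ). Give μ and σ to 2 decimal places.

For Normal(μ,σ), the p-quantile is μ + z_p·σ. Here z_{0.06} = -1.555, z_{0.64} = 0.3585.
So -0.4 = μ − 1.555σ and 0.22 = μ + 0.3585σ.
Subtracting: σ = (0.22 − -0.4)/(0.3585 − (-1.555)) = 0.32.
Then μ = -0.4 − (-1.555)·0.32 = 0.10.

μ = 0.10, σ = 0.32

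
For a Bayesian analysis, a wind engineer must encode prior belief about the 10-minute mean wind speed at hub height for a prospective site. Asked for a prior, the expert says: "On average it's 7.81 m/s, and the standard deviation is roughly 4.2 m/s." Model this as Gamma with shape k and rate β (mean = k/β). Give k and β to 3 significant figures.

For Gamma(k, rate β): mean = k/β, variance = k/β², so CV = 1/√k.
CV = SD/mean = 4.2/7.81 = 0.5378, hence k = 1/CV² = 3.46.
Then β = k/mean = 3.46/7.81 = 0.443.

k ≈ 3.46, β ≈ 0.443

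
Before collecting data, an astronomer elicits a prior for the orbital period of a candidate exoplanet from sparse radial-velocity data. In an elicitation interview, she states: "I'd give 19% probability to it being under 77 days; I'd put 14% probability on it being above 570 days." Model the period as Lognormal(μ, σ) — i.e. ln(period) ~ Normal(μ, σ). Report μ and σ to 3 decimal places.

μ ≈ 5.241, σ ≈ 1.022

If T ~ Lognormal(μ,σ) then ln T ~ Normal(μ,σ), so the p-quantile of ln T is μ + z_p·σ.
ln(77) = 4.344 and ln(570) = 6.346; z_{0.19} = -0.8779, z_{0.86} = 1.08.
σ = (6.346 − 4.344)/(1.08 − (-0.8779)) = 1.022.
μ = 4.344 − (-0.8779)·1.022 = 5.241.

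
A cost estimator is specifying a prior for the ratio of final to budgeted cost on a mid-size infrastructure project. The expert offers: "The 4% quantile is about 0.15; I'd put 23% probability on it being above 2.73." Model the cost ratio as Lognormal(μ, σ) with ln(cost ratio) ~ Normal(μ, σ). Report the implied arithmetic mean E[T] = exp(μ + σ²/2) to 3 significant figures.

If T ~ Lognormal(μ,σ) then ln T ~ Normal(μ,σ), so the p-quantile of ln T is μ + z_p·σ.
ln(0.15) = -1.897 and ln(2.73) = 1.004; z_{0.04} = -1.751, z_{0.77} = 0.7388.
σ = (1.004 − -1.897)/(0.7388 − (-1.751)) = 1.165.
μ = -1.897 − (-1.751)·1.165 = 0.143.
E[T] = exp(μ + σ²/2) = exp(0.143 + 0.6791) = 2.28.

E[T] ≈ 2.28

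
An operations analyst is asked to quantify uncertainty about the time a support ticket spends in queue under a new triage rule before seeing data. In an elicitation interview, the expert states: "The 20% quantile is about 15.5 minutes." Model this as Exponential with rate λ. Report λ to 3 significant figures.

λ ≈ 0.0144

P(T < 15.5) = 1 − e^(−λ·15.5) = 0.2, so λ = −ln(1−0.2)/15.5 = −ln(0.8)/15.5 = 0.0144.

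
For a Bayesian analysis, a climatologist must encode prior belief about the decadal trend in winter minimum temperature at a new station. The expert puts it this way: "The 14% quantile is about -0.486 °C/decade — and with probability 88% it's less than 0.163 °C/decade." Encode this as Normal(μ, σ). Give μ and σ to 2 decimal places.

μ = -0.18, σ = 0.29

The p-quantile of Normal(μ,σ) is μ + z_p·σ, with z_{0.14} = -1.08 and z_{0.88} = 1.175.
Eliminate σ: μ = (z₂·x₁ − z₁·x₂)/(z₂ − z₁) = (1.175·-0.486 − (-1.08)·0.163)/2.255 = -0.18.
Then σ = (x₂ − x₁)/(z₂ − z₁) = (0.163 − -0.486)/2.255 = 0.29.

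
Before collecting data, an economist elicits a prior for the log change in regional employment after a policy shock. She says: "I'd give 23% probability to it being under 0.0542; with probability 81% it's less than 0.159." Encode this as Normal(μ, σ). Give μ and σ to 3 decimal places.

μ = 0.102, σ = 0.065

For Normal(μ,σ), the p-quantile is μ + z_p·σ. Here z_{0.23} = -0.7388, z_{0.81} = 0.8779.
So 0.0542 = μ − 0.7388σ and 0.159 = μ + 0.8779σ.
Subtracting: σ = (0.159 − 0.0542)/(0.8779 − (-0.7388)) = 0.065.
Then μ = 0.0542 − (-0.7388)·0.065 = 0.102.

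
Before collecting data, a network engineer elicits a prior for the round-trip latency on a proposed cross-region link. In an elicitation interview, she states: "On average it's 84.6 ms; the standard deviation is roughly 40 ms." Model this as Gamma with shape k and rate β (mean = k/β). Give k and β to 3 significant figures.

For Gamma(k, rate β): mean = k/β, variance = k/β², so CV = 1/√k.
CV = SD/mean = 40/84.6 = 0.4728, hence k = 1/CV² = 4.47.
Then β = k/mean = 4.47/84.6 = 0.0529.

k ≈ 4.47, β ≈ 0.0529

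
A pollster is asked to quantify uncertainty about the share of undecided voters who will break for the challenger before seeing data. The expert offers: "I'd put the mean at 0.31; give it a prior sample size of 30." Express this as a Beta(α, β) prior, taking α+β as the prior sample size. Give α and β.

α = 9.3, β = 20.7

Under the effective-sample-size interpretation, Beta(α, β) has prior mean α/(α+β) and prior sample size α+β.
So α+β = 30 and α/(α+β) = 0.31, giving α = 0.31·30 = 9.3 and β = 30 − 9.3 = 20.7.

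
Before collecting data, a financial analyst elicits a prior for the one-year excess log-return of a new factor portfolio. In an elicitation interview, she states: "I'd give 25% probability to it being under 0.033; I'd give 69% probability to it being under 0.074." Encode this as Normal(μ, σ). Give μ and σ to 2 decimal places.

μ = 0.06, σ = 0.04

For Normal(μ,σ), the p-quantile is μ + z_p·σ. Here z_{0.25} = -0.6745, z_{0.69} = 0.4959.
So 0.033 = μ − 0.6745σ and 0.074 = μ + 0.4959σ.
Subtracting: σ = (0.074 − 0.033)/(0.4959 − (-0.6745)) = 0.04.
Then μ = 0.033 − (-0.6745)·0.04 = 0.06.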